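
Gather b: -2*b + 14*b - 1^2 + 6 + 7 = 12*b + 12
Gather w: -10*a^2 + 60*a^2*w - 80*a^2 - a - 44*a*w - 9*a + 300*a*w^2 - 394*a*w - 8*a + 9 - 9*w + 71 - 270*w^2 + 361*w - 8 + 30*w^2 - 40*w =-90*a^2 - 18*a + w^2*(300*a - 240) + w*(60*a^2 - 438*a + 312) + 72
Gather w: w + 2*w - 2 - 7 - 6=3*w - 15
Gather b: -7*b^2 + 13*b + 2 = -7*b^2 + 13*b + 2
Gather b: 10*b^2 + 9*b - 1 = 10*b^2 + 9*b - 1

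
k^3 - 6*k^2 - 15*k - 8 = (k - 8)*(k + 1)^2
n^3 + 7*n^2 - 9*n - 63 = (n - 3)*(n + 3)*(n + 7)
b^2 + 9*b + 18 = (b + 3)*(b + 6)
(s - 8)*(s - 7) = s^2 - 15*s + 56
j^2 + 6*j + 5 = (j + 1)*(j + 5)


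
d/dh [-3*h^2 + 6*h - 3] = 6 - 6*h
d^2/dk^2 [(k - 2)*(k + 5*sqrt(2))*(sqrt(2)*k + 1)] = 6*sqrt(2)*k - 4*sqrt(2) + 22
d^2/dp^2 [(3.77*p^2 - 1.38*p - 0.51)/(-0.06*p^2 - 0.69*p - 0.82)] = (1.38777878078145e-17*p^4 + 0.322092*p^3 + 1.12392*p^2 - 0.280692000000001*p - 6.196066)/(0.000216*p^6 + 0.007452*p^5 + 0.094554*p^4 + 0.532197*p^3 + 1.292238*p^2 + 1.391868*p + 0.551368)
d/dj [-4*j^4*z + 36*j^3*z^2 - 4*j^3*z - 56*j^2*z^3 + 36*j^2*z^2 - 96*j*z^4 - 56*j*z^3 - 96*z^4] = 4*z*(-4*j^3 + 27*j^2*z - 3*j^2 - 28*j*z^2 + 18*j*z - 24*z^3 - 14*z^2)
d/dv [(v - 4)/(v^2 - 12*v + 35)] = (v^2 - 12*v - 2*(v - 6)*(v - 4) + 35)/(v^2 - 12*v + 35)^2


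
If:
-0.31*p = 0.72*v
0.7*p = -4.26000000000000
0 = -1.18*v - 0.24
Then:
No Solution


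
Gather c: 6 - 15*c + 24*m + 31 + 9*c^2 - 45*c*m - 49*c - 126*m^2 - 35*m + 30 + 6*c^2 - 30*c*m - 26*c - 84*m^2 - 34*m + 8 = 15*c^2 + c*(-75*m - 90) - 210*m^2 - 45*m + 75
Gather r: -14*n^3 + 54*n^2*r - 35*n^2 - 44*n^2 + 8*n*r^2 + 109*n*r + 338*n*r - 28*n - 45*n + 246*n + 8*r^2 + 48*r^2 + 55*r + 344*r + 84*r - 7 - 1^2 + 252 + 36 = -14*n^3 - 79*n^2 + 173*n + r^2*(8*n + 56) + r*(54*n^2 + 447*n + 483) + 280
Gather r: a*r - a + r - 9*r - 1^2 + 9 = -a + r*(a - 8) + 8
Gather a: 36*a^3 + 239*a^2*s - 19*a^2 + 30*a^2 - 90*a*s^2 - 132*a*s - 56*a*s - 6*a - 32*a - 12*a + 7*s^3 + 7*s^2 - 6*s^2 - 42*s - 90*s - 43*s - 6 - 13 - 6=36*a^3 + a^2*(239*s + 11) + a*(-90*s^2 - 188*s - 50) + 7*s^3 + s^2 - 175*s - 25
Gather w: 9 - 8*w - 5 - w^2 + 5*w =-w^2 - 3*w + 4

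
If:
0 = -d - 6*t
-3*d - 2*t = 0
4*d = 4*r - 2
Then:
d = 0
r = 1/2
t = 0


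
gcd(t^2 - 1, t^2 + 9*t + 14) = 1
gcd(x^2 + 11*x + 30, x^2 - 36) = x + 6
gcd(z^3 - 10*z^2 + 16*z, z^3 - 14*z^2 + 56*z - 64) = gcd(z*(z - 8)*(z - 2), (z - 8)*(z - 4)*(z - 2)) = z^2 - 10*z + 16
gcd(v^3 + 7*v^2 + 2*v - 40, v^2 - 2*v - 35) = v + 5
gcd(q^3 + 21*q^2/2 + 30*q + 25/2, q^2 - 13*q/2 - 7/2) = q + 1/2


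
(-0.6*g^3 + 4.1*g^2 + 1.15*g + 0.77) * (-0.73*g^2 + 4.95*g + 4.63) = 0.438*g^5 - 5.963*g^4 + 16.6775*g^3 + 24.1134*g^2 + 9.136*g + 3.5651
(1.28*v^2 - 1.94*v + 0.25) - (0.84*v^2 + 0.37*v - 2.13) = 0.44*v^2 - 2.31*v + 2.38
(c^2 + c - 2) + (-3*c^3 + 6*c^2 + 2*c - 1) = -3*c^3 + 7*c^2 + 3*c - 3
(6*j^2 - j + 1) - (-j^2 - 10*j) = 7*j^2 + 9*j + 1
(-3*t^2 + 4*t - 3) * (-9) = 27*t^2 - 36*t + 27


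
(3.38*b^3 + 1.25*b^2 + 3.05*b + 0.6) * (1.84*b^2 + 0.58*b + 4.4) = 6.2192*b^5 + 4.2604*b^4 + 21.209*b^3 + 8.373*b^2 + 13.768*b + 2.64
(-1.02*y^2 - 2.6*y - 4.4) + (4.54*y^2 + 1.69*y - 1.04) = 3.52*y^2 - 0.91*y - 5.44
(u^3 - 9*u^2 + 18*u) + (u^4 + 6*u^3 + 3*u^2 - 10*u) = u^4 + 7*u^3 - 6*u^2 + 8*u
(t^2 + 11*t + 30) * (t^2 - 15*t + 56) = t^4 - 4*t^3 - 79*t^2 + 166*t + 1680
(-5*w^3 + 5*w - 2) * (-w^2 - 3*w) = 5*w^5 + 15*w^4 - 5*w^3 - 13*w^2 + 6*w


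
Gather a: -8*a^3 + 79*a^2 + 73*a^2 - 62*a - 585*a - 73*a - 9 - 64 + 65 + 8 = -8*a^3 + 152*a^2 - 720*a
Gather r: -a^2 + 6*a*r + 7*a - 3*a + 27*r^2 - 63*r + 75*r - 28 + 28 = -a^2 + 4*a + 27*r^2 + r*(6*a + 12)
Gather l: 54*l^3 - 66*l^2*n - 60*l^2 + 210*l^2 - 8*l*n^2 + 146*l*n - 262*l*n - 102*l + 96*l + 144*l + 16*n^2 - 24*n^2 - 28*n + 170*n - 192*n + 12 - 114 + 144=54*l^3 + l^2*(150 - 66*n) + l*(-8*n^2 - 116*n + 138) - 8*n^2 - 50*n + 42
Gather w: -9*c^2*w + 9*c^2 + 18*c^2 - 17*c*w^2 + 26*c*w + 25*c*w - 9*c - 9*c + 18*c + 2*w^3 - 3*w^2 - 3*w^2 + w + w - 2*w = 27*c^2 + 2*w^3 + w^2*(-17*c - 6) + w*(-9*c^2 + 51*c)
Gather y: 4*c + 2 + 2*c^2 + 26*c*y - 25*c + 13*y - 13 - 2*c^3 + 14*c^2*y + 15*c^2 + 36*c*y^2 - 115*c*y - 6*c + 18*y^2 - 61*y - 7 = -2*c^3 + 17*c^2 - 27*c + y^2*(36*c + 18) + y*(14*c^2 - 89*c - 48) - 18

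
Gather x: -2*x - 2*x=-4*x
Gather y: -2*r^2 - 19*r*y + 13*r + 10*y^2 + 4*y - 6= -2*r^2 + 13*r + 10*y^2 + y*(4 - 19*r) - 6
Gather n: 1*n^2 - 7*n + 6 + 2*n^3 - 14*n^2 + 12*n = 2*n^3 - 13*n^2 + 5*n + 6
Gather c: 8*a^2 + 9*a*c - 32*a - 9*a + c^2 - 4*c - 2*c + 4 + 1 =8*a^2 - 41*a + c^2 + c*(9*a - 6) + 5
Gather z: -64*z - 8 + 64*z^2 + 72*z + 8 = 64*z^2 + 8*z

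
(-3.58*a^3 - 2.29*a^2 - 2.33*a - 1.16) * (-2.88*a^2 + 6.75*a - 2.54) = 10.3104*a^5 - 17.5698*a^4 + 0.3461*a^3 - 6.5701*a^2 - 1.9118*a + 2.9464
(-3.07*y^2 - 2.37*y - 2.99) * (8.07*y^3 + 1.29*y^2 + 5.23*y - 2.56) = -24.7749*y^5 - 23.0862*y^4 - 43.2427*y^3 - 8.393*y^2 - 9.5705*y + 7.6544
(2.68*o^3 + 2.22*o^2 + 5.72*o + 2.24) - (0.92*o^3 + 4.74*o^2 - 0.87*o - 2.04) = 1.76*o^3 - 2.52*o^2 + 6.59*o + 4.28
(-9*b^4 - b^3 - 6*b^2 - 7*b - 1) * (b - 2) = -9*b^5 + 17*b^4 - 4*b^3 + 5*b^2 + 13*b + 2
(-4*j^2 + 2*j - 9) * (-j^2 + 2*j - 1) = 4*j^4 - 10*j^3 + 17*j^2 - 20*j + 9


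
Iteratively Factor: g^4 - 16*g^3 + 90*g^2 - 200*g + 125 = (g - 5)*(g^3 - 11*g^2 + 35*g - 25) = (g - 5)^2*(g^2 - 6*g + 5) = (g - 5)^2*(g - 1)*(g - 5)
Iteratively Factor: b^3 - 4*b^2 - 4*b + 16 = (b + 2)*(b^2 - 6*b + 8) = (b - 2)*(b + 2)*(b - 4)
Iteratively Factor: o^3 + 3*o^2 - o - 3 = (o + 1)*(o^2 + 2*o - 3) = (o + 1)*(o + 3)*(o - 1)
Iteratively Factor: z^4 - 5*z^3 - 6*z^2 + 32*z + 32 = (z + 2)*(z^3 - 7*z^2 + 8*z + 16) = (z - 4)*(z + 2)*(z^2 - 3*z - 4) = (z - 4)*(z + 1)*(z + 2)*(z - 4)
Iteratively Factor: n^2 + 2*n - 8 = (n - 2)*(n + 4)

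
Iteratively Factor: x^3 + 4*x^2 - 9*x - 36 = (x + 4)*(x^2 - 9) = (x + 3)*(x + 4)*(x - 3)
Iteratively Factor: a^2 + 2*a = (a)*(a + 2)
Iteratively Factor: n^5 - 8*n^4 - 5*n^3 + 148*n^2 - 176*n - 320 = (n + 4)*(n^4 - 12*n^3 + 43*n^2 - 24*n - 80) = (n - 4)*(n + 4)*(n^3 - 8*n^2 + 11*n + 20) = (n - 4)^2*(n + 4)*(n^2 - 4*n - 5) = (n - 4)^2*(n + 1)*(n + 4)*(n - 5)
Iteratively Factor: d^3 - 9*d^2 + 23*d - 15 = (d - 5)*(d^2 - 4*d + 3) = (d - 5)*(d - 1)*(d - 3)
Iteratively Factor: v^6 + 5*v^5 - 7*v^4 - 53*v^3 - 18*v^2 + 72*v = (v + 2)*(v^5 + 3*v^4 - 13*v^3 - 27*v^2 + 36*v) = v*(v + 2)*(v^4 + 3*v^3 - 13*v^2 - 27*v + 36) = v*(v - 3)*(v + 2)*(v^3 + 6*v^2 + 5*v - 12) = v*(v - 3)*(v + 2)*(v + 4)*(v^2 + 2*v - 3) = v*(v - 3)*(v + 2)*(v + 3)*(v + 4)*(v - 1)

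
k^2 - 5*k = k*(k - 5)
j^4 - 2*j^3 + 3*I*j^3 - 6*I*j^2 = j^2*(j - 2)*(j + 3*I)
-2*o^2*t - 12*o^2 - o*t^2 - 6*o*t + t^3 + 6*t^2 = (-2*o + t)*(o + t)*(t + 6)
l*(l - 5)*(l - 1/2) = l^3 - 11*l^2/2 + 5*l/2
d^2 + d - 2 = (d - 1)*(d + 2)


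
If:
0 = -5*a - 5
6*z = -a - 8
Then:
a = -1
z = -7/6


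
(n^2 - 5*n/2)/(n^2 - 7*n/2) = (2*n - 5)/(2*n - 7)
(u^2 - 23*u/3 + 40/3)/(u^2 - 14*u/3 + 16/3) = (u - 5)/(u - 2)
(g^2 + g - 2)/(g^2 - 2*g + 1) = (g + 2)/(g - 1)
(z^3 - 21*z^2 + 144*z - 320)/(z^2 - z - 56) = (z^2 - 13*z + 40)/(z + 7)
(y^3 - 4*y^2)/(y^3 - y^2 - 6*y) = y*(4 - y)/(-y^2 + y + 6)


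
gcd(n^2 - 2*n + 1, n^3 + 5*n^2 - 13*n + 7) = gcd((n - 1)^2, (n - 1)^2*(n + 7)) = n^2 - 2*n + 1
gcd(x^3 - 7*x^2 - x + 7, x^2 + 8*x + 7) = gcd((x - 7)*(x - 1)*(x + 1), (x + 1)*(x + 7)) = x + 1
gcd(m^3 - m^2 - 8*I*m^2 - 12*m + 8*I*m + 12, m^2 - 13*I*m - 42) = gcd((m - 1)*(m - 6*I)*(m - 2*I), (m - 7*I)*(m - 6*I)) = m - 6*I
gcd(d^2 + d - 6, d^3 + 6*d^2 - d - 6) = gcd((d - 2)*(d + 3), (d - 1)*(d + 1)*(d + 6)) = 1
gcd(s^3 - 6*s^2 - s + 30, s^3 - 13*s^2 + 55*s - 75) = s^2 - 8*s + 15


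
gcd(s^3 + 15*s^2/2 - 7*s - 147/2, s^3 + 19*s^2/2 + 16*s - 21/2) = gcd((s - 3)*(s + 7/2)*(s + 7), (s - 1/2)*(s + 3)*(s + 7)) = s + 7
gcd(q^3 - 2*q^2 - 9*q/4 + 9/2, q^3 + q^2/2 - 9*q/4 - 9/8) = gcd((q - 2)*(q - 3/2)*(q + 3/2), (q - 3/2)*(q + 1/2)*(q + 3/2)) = q^2 - 9/4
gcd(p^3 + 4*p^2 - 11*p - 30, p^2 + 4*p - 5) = p + 5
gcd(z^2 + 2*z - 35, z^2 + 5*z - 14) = z + 7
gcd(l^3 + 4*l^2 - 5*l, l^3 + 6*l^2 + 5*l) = l^2 + 5*l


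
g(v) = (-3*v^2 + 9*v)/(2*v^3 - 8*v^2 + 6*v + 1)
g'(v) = (9 - 6*v)/(2*v^3 - 8*v^2 + 6*v + 1) + (-3*v^2 + 9*v)*(-6*v^2 + 16*v - 6)/(2*v^3 - 8*v^2 + 6*v + 1)^2 = 3*(2*v^4 - 12*v^3 + 18*v^2 - 2*v + 3)/(4*v^6 - 32*v^5 + 88*v^4 - 92*v^3 + 20*v^2 + 12*v + 1)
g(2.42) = -1.41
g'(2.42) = 0.71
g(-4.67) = 0.27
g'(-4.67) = 0.05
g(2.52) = -1.36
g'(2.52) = 0.37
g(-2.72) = 0.41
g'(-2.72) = 0.11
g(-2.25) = 0.47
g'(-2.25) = 0.15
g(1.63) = -3.69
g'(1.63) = 8.86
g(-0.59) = 1.11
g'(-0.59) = 1.20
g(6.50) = -0.27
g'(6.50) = 0.05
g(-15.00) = 0.09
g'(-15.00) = 0.01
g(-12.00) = 0.12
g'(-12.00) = 0.01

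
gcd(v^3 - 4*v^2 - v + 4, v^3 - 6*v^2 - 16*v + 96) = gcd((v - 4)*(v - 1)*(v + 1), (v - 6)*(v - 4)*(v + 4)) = v - 4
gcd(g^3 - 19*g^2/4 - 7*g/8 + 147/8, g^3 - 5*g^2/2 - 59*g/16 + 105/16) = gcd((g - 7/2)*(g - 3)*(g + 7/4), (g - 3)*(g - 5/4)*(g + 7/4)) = g^2 - 5*g/4 - 21/4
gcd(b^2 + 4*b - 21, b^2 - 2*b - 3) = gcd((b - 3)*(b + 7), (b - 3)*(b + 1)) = b - 3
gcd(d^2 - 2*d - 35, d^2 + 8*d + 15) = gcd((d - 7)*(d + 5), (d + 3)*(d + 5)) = d + 5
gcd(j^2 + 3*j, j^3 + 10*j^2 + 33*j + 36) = j + 3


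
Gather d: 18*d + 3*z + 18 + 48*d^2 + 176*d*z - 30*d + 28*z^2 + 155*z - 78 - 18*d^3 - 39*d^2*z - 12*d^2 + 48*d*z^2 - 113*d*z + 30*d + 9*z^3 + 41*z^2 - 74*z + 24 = -18*d^3 + d^2*(36 - 39*z) + d*(48*z^2 + 63*z + 18) + 9*z^3 + 69*z^2 + 84*z - 36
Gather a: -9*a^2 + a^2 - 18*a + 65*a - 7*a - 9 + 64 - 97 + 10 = -8*a^2 + 40*a - 32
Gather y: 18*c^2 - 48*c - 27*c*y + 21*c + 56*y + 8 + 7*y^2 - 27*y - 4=18*c^2 - 27*c + 7*y^2 + y*(29 - 27*c) + 4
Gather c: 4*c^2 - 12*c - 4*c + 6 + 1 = 4*c^2 - 16*c + 7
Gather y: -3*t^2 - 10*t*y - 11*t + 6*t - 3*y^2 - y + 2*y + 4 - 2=-3*t^2 - 5*t - 3*y^2 + y*(1 - 10*t) + 2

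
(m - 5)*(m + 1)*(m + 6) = m^3 + 2*m^2 - 29*m - 30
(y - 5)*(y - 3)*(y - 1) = y^3 - 9*y^2 + 23*y - 15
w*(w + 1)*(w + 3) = w^3 + 4*w^2 + 3*w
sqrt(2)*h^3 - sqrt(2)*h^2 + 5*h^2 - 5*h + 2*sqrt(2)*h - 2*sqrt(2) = (h - 1)*(h + 2*sqrt(2))*(sqrt(2)*h + 1)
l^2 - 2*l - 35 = (l - 7)*(l + 5)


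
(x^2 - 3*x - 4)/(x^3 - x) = (x - 4)/(x*(x - 1))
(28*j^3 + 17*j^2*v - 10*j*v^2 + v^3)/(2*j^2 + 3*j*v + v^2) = (28*j^2 - 11*j*v + v^2)/(2*j + v)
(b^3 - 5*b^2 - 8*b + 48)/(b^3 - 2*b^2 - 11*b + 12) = (b - 4)/(b - 1)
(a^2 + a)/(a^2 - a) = (a + 1)/(a - 1)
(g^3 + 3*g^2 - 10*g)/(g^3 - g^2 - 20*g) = (-g^2 - 3*g + 10)/(-g^2 + g + 20)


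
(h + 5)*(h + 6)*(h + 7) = h^3 + 18*h^2 + 107*h + 210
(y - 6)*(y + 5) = y^2 - y - 30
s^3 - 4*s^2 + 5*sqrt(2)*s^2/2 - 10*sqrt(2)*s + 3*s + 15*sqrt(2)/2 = (s - 3)*(s - 1)*(s + 5*sqrt(2)/2)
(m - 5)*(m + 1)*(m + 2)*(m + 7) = m^4 + 5*m^3 - 27*m^2 - 101*m - 70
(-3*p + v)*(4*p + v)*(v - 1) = -12*p^2*v + 12*p^2 + p*v^2 - p*v + v^3 - v^2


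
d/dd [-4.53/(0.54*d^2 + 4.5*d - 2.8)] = (4.8924*d + 20.385)/(0.54*d^2 + 4.5*d - 2.8)^2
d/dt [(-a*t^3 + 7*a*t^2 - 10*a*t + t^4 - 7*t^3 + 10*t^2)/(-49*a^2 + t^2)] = (2*t^2*(a*t^2 - 7*a*t + 10*a - t^3 + 7*t^2 - 10*t) + (49*a^2 - t^2)*(3*a*t^2 - 14*a*t + 10*a - 4*t^3 + 21*t^2 - 20*t))/(49*a^2 - t^2)^2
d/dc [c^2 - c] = 2*c - 1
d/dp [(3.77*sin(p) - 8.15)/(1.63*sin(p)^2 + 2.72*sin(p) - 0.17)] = (-6.1451*sin(p)^2 + 26.569*sin(p) + 21.5271)*cos(p)/(2.6569*sin(p)^4 + 8.8672*sin(p)^3 + 6.8442*sin(p)^2 - 0.9248*sin(p) + 0.0289)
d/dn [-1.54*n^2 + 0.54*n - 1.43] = 0.54 - 3.08*n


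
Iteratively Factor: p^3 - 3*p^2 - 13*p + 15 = (p - 1)*(p^2 - 2*p - 15) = (p - 5)*(p - 1)*(p + 3)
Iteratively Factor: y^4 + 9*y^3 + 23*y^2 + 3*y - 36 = (y + 3)*(y^3 + 6*y^2 + 5*y - 12) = (y + 3)^2*(y^2 + 3*y - 4) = (y - 1)*(y + 3)^2*(y + 4)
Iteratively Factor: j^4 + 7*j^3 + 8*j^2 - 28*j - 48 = (j + 4)*(j^3 + 3*j^2 - 4*j - 12) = (j + 3)*(j + 4)*(j^2 - 4) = (j - 2)*(j + 3)*(j + 4)*(j + 2)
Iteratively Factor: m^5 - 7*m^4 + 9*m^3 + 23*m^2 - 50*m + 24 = (m - 1)*(m^4 - 6*m^3 + 3*m^2 + 26*m - 24) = (m - 4)*(m - 1)*(m^3 - 2*m^2 - 5*m + 6) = (m - 4)*(m - 1)^2*(m^2 - m - 6) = (m - 4)*(m - 1)^2*(m + 2)*(m - 3)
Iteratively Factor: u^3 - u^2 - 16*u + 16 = (u + 4)*(u^2 - 5*u + 4) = (u - 4)*(u + 4)*(u - 1)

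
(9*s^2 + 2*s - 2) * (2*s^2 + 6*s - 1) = 18*s^4 + 58*s^3 - s^2 - 14*s + 2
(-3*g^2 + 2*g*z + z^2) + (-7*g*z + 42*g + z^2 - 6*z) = -3*g^2 - 5*g*z + 42*g + 2*z^2 - 6*z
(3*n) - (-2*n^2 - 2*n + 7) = 2*n^2 + 5*n - 7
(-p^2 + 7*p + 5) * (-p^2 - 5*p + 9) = p^4 - 2*p^3 - 49*p^2 + 38*p + 45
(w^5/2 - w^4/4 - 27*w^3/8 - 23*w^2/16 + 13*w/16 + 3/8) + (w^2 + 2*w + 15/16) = w^5/2 - w^4/4 - 27*w^3/8 - 7*w^2/16 + 45*w/16 + 21/16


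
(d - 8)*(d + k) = d^2 + d*k - 8*d - 8*k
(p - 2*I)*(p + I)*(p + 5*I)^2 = p^4 + 9*I*p^3 - 13*p^2 + 45*I*p - 50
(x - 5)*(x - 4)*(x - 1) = x^3 - 10*x^2 + 29*x - 20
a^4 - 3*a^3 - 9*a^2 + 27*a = a*(a - 3)^2*(a + 3)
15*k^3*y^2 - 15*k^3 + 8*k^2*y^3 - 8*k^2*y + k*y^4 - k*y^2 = (3*k + y)*(5*k + y)*(y - 1)*(k*y + k)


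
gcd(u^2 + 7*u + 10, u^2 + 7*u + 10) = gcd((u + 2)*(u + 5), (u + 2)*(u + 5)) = u^2 + 7*u + 10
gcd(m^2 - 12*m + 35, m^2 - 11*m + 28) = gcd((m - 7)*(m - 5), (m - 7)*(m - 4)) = m - 7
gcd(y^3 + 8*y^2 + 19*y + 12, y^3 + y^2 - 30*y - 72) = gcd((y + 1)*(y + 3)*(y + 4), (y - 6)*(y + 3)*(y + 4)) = y^2 + 7*y + 12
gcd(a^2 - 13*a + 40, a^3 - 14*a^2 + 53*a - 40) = a^2 - 13*a + 40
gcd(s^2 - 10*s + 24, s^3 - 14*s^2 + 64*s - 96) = s^2 - 10*s + 24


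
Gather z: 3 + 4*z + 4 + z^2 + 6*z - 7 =z^2 + 10*z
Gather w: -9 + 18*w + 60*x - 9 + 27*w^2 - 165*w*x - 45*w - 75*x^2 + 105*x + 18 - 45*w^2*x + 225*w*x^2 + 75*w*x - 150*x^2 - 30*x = w^2*(27 - 45*x) + w*(225*x^2 - 90*x - 27) - 225*x^2 + 135*x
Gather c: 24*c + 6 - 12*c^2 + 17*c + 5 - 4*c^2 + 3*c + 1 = -16*c^2 + 44*c + 12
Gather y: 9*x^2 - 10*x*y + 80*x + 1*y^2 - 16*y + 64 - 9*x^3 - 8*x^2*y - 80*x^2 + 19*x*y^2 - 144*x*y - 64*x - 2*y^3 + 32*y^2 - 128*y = -9*x^3 - 71*x^2 + 16*x - 2*y^3 + y^2*(19*x + 33) + y*(-8*x^2 - 154*x - 144) + 64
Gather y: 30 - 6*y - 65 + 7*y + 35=y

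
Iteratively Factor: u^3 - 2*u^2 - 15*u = (u - 5)*(u^2 + 3*u) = u*(u - 5)*(u + 3)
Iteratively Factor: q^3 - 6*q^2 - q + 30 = (q + 2)*(q^2 - 8*q + 15) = (q - 5)*(q + 2)*(q - 3)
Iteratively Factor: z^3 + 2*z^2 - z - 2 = (z + 1)*(z^2 + z - 2) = (z + 1)*(z + 2)*(z - 1)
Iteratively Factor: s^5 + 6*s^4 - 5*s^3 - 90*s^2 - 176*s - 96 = (s + 2)*(s^4 + 4*s^3 - 13*s^2 - 64*s - 48) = (s - 4)*(s + 2)*(s^3 + 8*s^2 + 19*s + 12) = (s - 4)*(s + 2)*(s + 3)*(s^2 + 5*s + 4) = (s - 4)*(s + 2)*(s + 3)*(s + 4)*(s + 1)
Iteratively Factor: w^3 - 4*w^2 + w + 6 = (w - 2)*(w^2 - 2*w - 3) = (w - 2)*(w + 1)*(w - 3)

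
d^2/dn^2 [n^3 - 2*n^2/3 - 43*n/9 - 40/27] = 6*n - 4/3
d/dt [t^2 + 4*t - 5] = 2*t + 4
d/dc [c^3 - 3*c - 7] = 3*c^2 - 3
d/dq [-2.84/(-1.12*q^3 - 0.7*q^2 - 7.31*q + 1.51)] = (-9.5424*q^2 - 3.976*q - 20.7604)/(1.12*q^3 + 0.7*q^2 + 7.31*q - 1.51)^2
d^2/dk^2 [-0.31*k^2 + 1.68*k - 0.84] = -0.620000000000000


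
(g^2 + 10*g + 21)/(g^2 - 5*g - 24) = (g + 7)/(g - 8)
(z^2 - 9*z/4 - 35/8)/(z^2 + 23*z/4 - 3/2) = (8*z^2 - 18*z - 35)/(2*(4*z^2 + 23*z - 6))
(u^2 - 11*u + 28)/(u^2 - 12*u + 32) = (u - 7)/(u - 8)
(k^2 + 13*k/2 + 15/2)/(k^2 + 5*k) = (k + 3/2)/k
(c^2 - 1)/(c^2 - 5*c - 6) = (c - 1)/(c - 6)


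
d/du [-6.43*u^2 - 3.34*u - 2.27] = -12.86*u - 3.34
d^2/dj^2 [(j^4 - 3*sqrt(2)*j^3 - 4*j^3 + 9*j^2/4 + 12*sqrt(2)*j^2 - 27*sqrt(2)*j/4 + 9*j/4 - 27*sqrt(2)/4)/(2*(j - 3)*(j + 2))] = (4*j^3 + 24*j^2 + 48*j - 63*sqrt(2) - 10)/(4*(j^3 + 6*j^2 + 12*j + 8))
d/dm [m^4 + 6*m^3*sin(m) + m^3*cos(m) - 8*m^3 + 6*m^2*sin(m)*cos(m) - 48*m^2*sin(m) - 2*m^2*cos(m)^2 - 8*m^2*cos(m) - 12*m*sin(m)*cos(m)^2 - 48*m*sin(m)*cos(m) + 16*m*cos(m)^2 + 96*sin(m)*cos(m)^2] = -m^3*sin(m) + 6*m^3*cos(m) + 4*m^3 + 26*m^2*sin(m) + 2*m^2*sin(2*m) - 45*m^2*cos(m) + 6*m^2*cos(2*m) - 24*m^2 - 96*m*sin(m) - 10*m*sin(2*m) - 19*m*cos(m) - 50*m*cos(2*m) - 9*m*cos(3*m) - 2*m - 3*sin(m) - 24*sin(2*m) - 3*sin(3*m) + 24*cos(m) + 8*cos(2*m) + 72*cos(3*m) + 8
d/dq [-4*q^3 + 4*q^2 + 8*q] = -12*q^2 + 8*q + 8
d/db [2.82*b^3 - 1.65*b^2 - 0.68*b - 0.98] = 8.46*b^2 - 3.3*b - 0.68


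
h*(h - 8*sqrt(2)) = h^2 - 8*sqrt(2)*h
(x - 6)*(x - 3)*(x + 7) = x^3 - 2*x^2 - 45*x + 126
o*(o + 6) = o^2 + 6*o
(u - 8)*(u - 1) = u^2 - 9*u + 8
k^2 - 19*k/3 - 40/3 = (k - 8)*(k + 5/3)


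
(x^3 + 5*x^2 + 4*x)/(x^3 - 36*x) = (x^2 + 5*x + 4)/(x^2 - 36)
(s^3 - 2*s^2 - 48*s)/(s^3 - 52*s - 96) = s/(s + 2)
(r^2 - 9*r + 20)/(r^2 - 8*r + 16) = (r - 5)/(r - 4)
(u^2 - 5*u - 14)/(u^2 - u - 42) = (u + 2)/(u + 6)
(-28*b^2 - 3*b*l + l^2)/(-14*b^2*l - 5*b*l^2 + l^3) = (4*b + l)/(l*(2*b + l))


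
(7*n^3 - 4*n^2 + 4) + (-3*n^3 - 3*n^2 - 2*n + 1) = 4*n^3 - 7*n^2 - 2*n + 5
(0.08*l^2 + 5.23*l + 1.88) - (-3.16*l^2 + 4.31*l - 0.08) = 3.24*l^2 + 0.920000000000001*l + 1.96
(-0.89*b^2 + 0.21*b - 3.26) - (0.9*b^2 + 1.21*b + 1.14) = -1.79*b^2 - 1.0*b - 4.4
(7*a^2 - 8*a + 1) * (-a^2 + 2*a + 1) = -7*a^4 + 22*a^3 - 10*a^2 - 6*a + 1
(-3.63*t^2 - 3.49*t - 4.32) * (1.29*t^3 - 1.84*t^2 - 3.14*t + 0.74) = -4.6827*t^5 + 2.1771*t^4 + 12.247*t^3 + 16.2212*t^2 + 10.9822*t - 3.1968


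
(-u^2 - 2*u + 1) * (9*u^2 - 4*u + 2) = -9*u^4 - 14*u^3 + 15*u^2 - 8*u + 2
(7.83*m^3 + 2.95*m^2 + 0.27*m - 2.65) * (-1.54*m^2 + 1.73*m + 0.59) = -12.0582*m^5 + 9.0029*m^4 + 9.3074*m^3 + 6.2886*m^2 - 4.4252*m - 1.5635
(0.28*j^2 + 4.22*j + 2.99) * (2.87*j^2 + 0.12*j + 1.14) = 0.8036*j^4 + 12.145*j^3 + 9.4069*j^2 + 5.1696*j + 3.4086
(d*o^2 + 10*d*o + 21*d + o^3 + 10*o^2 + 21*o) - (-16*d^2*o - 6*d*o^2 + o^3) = 16*d^2*o + 7*d*o^2 + 10*d*o + 21*d + 10*o^2 + 21*o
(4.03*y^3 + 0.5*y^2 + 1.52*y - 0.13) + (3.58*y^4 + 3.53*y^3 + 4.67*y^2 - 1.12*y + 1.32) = 3.58*y^4 + 7.56*y^3 + 5.17*y^2 + 0.4*y + 1.19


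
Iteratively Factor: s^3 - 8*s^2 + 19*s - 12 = (s - 1)*(s^2 - 7*s + 12) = (s - 3)*(s - 1)*(s - 4)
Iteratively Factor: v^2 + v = (v + 1)*(v)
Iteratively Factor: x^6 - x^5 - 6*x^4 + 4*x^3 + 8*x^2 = (x - 2)*(x^5 + x^4 - 4*x^3 - 4*x^2) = x*(x - 2)*(x^4 + x^3 - 4*x^2 - 4*x) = x*(x - 2)*(x + 2)*(x^3 - x^2 - 2*x) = x*(x - 2)*(x + 1)*(x + 2)*(x^2 - 2*x) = x*(x - 2)^2*(x + 1)*(x + 2)*(x)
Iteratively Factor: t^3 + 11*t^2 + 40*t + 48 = (t + 3)*(t^2 + 8*t + 16) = (t + 3)*(t + 4)*(t + 4)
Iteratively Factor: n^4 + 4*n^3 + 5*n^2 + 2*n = (n + 2)*(n^3 + 2*n^2 + n) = (n + 1)*(n + 2)*(n^2 + n) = n*(n + 1)*(n + 2)*(n + 1)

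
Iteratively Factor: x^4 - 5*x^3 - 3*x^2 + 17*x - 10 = (x + 2)*(x^3 - 7*x^2 + 11*x - 5) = (x - 5)*(x + 2)*(x^2 - 2*x + 1) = (x - 5)*(x - 1)*(x + 2)*(x - 1)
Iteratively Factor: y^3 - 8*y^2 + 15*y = (y)*(y^2 - 8*y + 15) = y*(y - 3)*(y - 5)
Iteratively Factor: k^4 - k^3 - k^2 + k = (k - 1)*(k^3 - k) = (k - 1)*(k + 1)*(k^2 - k) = (k - 1)^2*(k + 1)*(k)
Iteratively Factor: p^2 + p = (p)*(p + 1)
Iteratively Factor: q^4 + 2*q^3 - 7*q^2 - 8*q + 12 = (q + 2)*(q^3 - 7*q + 6) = (q - 2)*(q + 2)*(q^2 + 2*q - 3) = (q - 2)*(q - 1)*(q + 2)*(q + 3)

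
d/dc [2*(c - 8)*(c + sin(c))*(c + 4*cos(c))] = 2*(8 - c)*(c + sin(c))*(4*sin(c) - 1) + 2*(c - 8)*(c + 4*cos(c))*(cos(c) + 1) + 2*(c + sin(c))*(c + 4*cos(c))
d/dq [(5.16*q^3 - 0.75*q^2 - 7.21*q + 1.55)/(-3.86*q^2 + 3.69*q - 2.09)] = (-19.9176*q^4 + 38.0808*q^3 - 62.9513*q^2 + 15.101*q + 9.3494)/(14.8996*q^4 - 28.4868*q^3 + 29.7509*q^2 - 15.4242*q + 4.3681)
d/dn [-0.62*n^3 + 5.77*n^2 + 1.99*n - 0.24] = -1.86*n^2 + 11.54*n + 1.99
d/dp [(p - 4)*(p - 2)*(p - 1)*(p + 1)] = 4*p^3 - 18*p^2 + 14*p + 6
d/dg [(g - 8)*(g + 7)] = 2*g - 1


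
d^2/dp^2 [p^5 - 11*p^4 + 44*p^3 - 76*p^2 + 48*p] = 20*p^3 - 132*p^2 + 264*p - 152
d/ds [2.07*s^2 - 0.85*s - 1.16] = 4.14*s - 0.85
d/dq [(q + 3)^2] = 2*q + 6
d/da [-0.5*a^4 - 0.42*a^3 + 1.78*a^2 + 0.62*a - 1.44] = -2.0*a^3 - 1.26*a^2 + 3.56*a + 0.62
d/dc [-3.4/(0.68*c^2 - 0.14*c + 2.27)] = (4.624*c - 0.476)/(0.68*c^2 - 0.14*c + 2.27)^2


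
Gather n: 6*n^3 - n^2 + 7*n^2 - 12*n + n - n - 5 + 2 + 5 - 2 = 6*n^3 + 6*n^2 - 12*n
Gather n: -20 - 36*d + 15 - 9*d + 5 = -45*d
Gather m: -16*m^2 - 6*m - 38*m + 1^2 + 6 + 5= -16*m^2 - 44*m + 12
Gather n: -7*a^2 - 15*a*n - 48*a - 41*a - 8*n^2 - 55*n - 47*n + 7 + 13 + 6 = -7*a^2 - 89*a - 8*n^2 + n*(-15*a - 102) + 26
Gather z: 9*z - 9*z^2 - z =-9*z^2 + 8*z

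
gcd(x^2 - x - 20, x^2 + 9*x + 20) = x + 4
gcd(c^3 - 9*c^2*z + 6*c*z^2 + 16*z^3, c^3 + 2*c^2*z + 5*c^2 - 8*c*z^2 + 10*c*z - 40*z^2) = -c + 2*z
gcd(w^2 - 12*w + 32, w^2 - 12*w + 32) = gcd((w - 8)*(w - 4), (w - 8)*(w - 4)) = w^2 - 12*w + 32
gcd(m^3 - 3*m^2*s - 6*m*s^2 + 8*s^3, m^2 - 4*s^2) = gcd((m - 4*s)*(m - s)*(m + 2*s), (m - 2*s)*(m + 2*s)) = m + 2*s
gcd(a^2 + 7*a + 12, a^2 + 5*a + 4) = a + 4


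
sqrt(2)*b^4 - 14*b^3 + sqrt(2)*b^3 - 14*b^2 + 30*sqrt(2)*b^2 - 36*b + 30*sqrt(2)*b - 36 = (b - 3*sqrt(2))^2*(b - sqrt(2))*(sqrt(2)*b + sqrt(2))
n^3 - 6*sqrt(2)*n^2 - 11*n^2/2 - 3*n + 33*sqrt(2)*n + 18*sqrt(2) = (n - 6)*(n + 1/2)*(n - 6*sqrt(2))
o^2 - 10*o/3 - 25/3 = (o - 5)*(o + 5/3)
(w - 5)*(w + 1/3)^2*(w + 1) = w^4 - 10*w^3/3 - 68*w^2/9 - 34*w/9 - 5/9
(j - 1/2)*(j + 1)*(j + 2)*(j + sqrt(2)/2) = j^4 + sqrt(2)*j^3/2 + 5*j^3/2 + j^2/2 + 5*sqrt(2)*j^2/4 - j + sqrt(2)*j/4 - sqrt(2)/2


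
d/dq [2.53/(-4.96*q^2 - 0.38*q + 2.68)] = (25.0976*q + 0.9614)/(4.96*q^2 + 0.38*q - 2.68)^2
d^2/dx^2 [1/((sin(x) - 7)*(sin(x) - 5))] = 2*(-2*sin(x)^4 + 18*sin(x)^3 + sin(x)^2 - 246*sin(x) + 109)/((sin(x) - 7)^3*(sin(x) - 5)^3)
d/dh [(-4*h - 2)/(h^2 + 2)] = 4*(h^2 + h - 2)/(h^4 + 4*h^2 + 4)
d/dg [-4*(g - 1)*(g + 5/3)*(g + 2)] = -12*g^2 - 64*g/3 + 4/3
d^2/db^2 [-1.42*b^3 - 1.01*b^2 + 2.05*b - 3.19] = -8.52*b - 2.02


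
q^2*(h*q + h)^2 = h^2*q^4 + 2*h^2*q^3 + h^2*q^2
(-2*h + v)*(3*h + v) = -6*h^2 + h*v + v^2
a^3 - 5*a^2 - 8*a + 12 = (a - 6)*(a - 1)*(a + 2)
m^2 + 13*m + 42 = (m + 6)*(m + 7)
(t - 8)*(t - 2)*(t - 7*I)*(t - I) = t^4 - 10*t^3 - 8*I*t^3 + 9*t^2 + 80*I*t^2 + 70*t - 128*I*t - 112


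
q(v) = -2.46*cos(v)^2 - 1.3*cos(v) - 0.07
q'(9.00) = -1.31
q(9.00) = -0.93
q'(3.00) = -0.50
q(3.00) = -1.19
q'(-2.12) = 1.08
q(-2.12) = -0.06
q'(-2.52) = 1.57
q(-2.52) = -0.64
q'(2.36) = -1.54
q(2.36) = -0.39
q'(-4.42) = -0.11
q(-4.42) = 0.10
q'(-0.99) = -3.34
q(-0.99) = -1.52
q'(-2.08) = 0.96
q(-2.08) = -0.02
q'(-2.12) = 1.08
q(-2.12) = -0.06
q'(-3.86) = -1.58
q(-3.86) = -0.49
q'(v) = 4.92*sin(v)*cos(v) + 1.3*sin(v)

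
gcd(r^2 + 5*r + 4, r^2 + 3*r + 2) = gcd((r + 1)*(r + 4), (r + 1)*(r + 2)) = r + 1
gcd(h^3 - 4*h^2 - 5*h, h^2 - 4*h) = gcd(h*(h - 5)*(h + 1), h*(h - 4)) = h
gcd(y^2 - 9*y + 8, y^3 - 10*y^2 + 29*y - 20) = y - 1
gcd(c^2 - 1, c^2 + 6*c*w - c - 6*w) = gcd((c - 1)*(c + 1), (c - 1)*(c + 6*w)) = c - 1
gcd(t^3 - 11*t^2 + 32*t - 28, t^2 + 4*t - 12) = t - 2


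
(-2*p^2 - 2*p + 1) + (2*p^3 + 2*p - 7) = 2*p^3 - 2*p^2 - 6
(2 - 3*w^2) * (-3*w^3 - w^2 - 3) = 9*w^5 + 3*w^4 - 6*w^3 + 7*w^2 - 6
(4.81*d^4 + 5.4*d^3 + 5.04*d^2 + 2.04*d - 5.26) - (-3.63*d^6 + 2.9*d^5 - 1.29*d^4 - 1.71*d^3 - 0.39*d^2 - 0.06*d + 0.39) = 3.63*d^6 - 2.9*d^5 + 6.1*d^4 + 7.11*d^3 + 5.43*d^2 + 2.1*d - 5.65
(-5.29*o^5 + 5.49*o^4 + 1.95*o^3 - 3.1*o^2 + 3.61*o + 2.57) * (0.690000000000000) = -3.6501*o^5 + 3.7881*o^4 + 1.3455*o^3 - 2.139*o^2 + 2.4909*o + 1.7733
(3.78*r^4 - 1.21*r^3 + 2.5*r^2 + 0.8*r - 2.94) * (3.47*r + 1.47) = 13.1166*r^5 + 1.3579*r^4 + 6.8963*r^3 + 6.451*r^2 - 9.0258*r - 4.3218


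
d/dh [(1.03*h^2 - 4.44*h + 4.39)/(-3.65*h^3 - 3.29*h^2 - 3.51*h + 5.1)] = (3.7595*h^4 - 32.412*h^3 + 29.8476*h^2 + 39.3922*h - 7.2351)/(13.3225*h^6 + 24.017*h^5 + 36.4471*h^4 - 14.1342*h^3 - 21.2379*h^2 - 35.802*h + 26.01)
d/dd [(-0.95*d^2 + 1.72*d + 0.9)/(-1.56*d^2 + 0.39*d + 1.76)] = (2.3127*d^2 - 0.536*d + 2.6762)/(2.4336*d^4 - 1.2168*d^3 - 5.3391*d^2 + 1.3728*d + 3.0976)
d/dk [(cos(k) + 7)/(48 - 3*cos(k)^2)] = (sin(k)^2 - 14*cos(k) - 17)*sin(k)/(3*(cos(k)^2 - 16)^2)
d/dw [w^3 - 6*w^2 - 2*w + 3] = 3*w^2 - 12*w - 2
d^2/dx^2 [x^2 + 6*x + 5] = 2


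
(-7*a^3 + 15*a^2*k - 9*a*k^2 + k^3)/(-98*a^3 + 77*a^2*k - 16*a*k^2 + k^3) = (a^2 - 2*a*k + k^2)/(14*a^2 - 9*a*k + k^2)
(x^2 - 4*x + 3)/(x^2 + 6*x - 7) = (x - 3)/(x + 7)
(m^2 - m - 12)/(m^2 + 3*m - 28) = (m + 3)/(m + 7)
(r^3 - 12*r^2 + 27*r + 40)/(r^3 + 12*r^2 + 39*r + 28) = (r^2 - 13*r + 40)/(r^2 + 11*r + 28)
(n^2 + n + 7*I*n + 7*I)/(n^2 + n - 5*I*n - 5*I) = (n + 7*I)/(n - 5*I)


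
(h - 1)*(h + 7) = h^2 + 6*h - 7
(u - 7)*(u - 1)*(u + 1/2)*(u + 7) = u^4 - u^3/2 - 99*u^2/2 + 49*u/2 + 49/2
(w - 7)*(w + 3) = w^2 - 4*w - 21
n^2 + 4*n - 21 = (n - 3)*(n + 7)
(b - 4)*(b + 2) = b^2 - 2*b - 8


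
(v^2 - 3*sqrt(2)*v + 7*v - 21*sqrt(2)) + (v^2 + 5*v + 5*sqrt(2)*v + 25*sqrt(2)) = 2*v^2 + 2*sqrt(2)*v + 12*v + 4*sqrt(2)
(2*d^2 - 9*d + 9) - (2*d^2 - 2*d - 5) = 14 - 7*d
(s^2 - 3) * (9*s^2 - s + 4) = 9*s^4 - s^3 - 23*s^2 + 3*s - 12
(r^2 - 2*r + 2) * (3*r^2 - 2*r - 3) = 3*r^4 - 8*r^3 + 7*r^2 + 2*r - 6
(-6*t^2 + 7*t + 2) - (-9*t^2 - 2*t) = 3*t^2 + 9*t + 2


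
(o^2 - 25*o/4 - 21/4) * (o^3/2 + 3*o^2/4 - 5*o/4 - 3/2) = o^5/2 - 19*o^4/8 - 137*o^3/16 + 19*o^2/8 + 255*o/16 + 63/8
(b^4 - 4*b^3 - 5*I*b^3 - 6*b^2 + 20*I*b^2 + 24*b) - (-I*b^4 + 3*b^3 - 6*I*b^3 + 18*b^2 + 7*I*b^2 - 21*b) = b^4 + I*b^4 - 7*b^3 + I*b^3 - 24*b^2 + 13*I*b^2 + 45*b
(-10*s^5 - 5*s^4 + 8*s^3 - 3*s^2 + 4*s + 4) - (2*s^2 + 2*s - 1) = -10*s^5 - 5*s^4 + 8*s^3 - 5*s^2 + 2*s + 5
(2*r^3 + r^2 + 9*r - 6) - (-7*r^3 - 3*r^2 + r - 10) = 9*r^3 + 4*r^2 + 8*r + 4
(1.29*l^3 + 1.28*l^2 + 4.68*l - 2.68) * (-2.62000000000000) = -3.3798*l^3 - 3.3536*l^2 - 12.2616*l + 7.0216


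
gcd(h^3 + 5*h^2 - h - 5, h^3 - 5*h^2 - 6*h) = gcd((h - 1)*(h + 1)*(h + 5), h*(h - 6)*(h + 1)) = h + 1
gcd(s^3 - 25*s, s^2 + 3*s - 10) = s + 5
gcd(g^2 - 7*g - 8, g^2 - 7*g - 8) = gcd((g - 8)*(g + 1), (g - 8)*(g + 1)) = g^2 - 7*g - 8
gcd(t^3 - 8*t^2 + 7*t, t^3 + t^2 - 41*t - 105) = t - 7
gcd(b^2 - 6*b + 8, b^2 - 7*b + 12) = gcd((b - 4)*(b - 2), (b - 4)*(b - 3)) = b - 4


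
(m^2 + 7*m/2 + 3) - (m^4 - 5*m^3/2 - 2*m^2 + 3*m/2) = -m^4 + 5*m^3/2 + 3*m^2 + 2*m + 3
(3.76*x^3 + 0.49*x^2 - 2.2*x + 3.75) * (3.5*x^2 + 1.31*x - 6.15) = 13.16*x^5 + 6.6406*x^4 - 30.1821*x^3 + 7.2295*x^2 + 18.4425*x - 23.0625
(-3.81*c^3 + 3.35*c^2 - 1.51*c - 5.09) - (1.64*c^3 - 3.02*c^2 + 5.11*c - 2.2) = -5.45*c^3 + 6.37*c^2 - 6.62*c - 2.89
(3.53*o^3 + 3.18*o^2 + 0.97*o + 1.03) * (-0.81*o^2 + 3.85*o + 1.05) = -2.8593*o^5 + 11.0147*o^4 + 15.1638*o^3 + 6.2392*o^2 + 4.984*o + 1.0815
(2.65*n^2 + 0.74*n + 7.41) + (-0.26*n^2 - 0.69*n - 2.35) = 2.39*n^2 + 0.05*n + 5.06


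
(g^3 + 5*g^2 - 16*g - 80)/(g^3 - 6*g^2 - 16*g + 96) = (g + 5)/(g - 6)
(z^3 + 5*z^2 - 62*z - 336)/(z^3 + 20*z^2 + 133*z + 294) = (z - 8)/(z + 7)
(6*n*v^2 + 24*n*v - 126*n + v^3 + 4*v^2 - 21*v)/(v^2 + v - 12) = (6*n*v + 42*n + v^2 + 7*v)/(v + 4)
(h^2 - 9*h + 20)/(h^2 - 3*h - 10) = (h - 4)/(h + 2)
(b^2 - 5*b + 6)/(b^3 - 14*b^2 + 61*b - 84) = (b - 2)/(b^2 - 11*b + 28)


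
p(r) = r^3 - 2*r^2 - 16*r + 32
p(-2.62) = 42.21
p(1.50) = 6.88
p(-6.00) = -160.00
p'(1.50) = -15.25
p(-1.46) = 47.98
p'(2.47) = -7.58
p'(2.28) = -9.52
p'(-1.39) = -4.64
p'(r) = 3*r^2 - 4*r - 16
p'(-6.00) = 116.00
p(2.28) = -3.02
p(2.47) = -4.65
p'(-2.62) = 15.07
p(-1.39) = 47.69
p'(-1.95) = 3.21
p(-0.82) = 43.22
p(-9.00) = -715.00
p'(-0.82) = -10.70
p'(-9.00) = 263.00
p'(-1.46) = -3.77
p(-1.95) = 48.18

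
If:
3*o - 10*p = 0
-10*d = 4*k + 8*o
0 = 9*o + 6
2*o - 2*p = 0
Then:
No Solution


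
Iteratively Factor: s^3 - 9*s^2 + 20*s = (s)*(s^2 - 9*s + 20) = s*(s - 5)*(s - 4)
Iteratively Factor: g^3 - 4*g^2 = (g)*(g^2 - 4*g) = g^2*(g - 4)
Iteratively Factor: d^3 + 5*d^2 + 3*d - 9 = (d + 3)*(d^2 + 2*d - 3) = (d + 3)^2*(d - 1)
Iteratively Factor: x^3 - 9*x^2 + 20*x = (x)*(x^2 - 9*x + 20) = x*(x - 4)*(x - 5)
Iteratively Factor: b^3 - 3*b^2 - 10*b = (b + 2)*(b^2 - 5*b) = b*(b + 2)*(b - 5)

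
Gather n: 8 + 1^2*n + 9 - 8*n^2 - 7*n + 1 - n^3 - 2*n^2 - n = -n^3 - 10*n^2 - 7*n + 18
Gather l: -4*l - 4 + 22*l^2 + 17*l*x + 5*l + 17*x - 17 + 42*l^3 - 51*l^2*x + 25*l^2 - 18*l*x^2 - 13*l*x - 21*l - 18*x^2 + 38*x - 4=42*l^3 + l^2*(47 - 51*x) + l*(-18*x^2 + 4*x - 20) - 18*x^2 + 55*x - 25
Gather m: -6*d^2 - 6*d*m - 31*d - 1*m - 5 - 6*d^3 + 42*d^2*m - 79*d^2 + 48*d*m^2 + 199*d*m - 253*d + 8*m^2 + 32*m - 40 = -6*d^3 - 85*d^2 - 284*d + m^2*(48*d + 8) + m*(42*d^2 + 193*d + 31) - 45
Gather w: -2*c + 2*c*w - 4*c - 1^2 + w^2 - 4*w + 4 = -6*c + w^2 + w*(2*c - 4) + 3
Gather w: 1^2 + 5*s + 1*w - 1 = 5*s + w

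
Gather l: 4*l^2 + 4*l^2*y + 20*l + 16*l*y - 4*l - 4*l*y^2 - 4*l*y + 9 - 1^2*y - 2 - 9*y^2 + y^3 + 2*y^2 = l^2*(4*y + 4) + l*(-4*y^2 + 12*y + 16) + y^3 - 7*y^2 - y + 7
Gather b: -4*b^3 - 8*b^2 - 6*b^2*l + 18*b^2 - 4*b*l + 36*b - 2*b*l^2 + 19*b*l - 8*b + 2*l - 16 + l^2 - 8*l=-4*b^3 + b^2*(10 - 6*l) + b*(-2*l^2 + 15*l + 28) + l^2 - 6*l - 16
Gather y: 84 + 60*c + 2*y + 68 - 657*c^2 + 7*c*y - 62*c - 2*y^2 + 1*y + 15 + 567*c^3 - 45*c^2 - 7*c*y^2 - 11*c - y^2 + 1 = 567*c^3 - 702*c^2 - 13*c + y^2*(-7*c - 3) + y*(7*c + 3) + 168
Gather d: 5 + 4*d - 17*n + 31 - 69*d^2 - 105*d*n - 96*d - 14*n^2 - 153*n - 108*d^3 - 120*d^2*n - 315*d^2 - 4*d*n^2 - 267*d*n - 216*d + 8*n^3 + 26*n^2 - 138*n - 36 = -108*d^3 + d^2*(-120*n - 384) + d*(-4*n^2 - 372*n - 308) + 8*n^3 + 12*n^2 - 308*n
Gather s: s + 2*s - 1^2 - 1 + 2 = 3*s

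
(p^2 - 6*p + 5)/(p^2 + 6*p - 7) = (p - 5)/(p + 7)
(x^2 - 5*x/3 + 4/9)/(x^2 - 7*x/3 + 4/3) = (x - 1/3)/(x - 1)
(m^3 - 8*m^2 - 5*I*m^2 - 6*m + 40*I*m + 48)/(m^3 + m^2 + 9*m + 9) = (m^2 - 2*m*(4 + I) + 16*I)/(m^2 + m*(1 + 3*I) + 3*I)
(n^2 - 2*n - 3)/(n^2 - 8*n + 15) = (n + 1)/(n - 5)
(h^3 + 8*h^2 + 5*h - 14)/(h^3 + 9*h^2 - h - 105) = (h^2 + h - 2)/(h^2 + 2*h - 15)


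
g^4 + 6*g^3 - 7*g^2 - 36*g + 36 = (g - 2)*(g - 1)*(g + 3)*(g + 6)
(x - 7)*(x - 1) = x^2 - 8*x + 7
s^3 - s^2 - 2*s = s*(s - 2)*(s + 1)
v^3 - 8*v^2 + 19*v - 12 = (v - 4)*(v - 3)*(v - 1)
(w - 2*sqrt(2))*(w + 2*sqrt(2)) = w^2 - 8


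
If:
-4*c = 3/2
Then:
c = -3/8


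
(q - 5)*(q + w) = q^2 + q*w - 5*q - 5*w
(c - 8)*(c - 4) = c^2 - 12*c + 32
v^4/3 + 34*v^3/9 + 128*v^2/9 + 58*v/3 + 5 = (v/3 + 1)*(v + 1/3)*(v + 3)*(v + 5)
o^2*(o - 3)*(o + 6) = o^4 + 3*o^3 - 18*o^2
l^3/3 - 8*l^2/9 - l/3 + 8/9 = (l/3 + 1/3)*(l - 8/3)*(l - 1)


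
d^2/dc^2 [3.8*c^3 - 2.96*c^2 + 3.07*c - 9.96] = 22.8*c - 5.92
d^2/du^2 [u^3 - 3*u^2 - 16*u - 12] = 6*u - 6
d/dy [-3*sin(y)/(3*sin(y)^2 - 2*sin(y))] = 9*cos(y)/(3*sin(y) - 2)^2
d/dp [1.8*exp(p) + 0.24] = 1.8*exp(p)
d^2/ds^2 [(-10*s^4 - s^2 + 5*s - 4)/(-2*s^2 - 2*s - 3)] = 2*(40*s^6 + 120*s^5 + 300*s^4 + 456*s^3 + 570*s^2 + 138*s + 31)/(8*s^6 + 24*s^5 + 60*s^4 + 80*s^3 + 90*s^2 + 54*s + 27)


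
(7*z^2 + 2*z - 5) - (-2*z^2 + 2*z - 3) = 9*z^2 - 2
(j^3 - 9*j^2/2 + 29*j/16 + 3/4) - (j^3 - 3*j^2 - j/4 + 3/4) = -3*j^2/2 + 33*j/16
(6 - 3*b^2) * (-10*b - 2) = 30*b^3 + 6*b^2 - 60*b - 12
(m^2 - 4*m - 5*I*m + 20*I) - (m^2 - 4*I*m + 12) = -4*m - I*m - 12 + 20*I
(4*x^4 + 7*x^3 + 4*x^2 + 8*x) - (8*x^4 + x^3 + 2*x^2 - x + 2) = -4*x^4 + 6*x^3 + 2*x^2 + 9*x - 2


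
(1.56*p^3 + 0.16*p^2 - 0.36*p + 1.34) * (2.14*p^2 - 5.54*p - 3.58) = 3.3384*p^5 - 8.3*p^4 - 7.2416*p^3 + 4.2892*p^2 - 6.1348*p - 4.7972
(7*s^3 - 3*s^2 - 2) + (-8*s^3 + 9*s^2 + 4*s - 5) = -s^3 + 6*s^2 + 4*s - 7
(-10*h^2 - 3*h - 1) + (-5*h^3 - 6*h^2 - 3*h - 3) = -5*h^3 - 16*h^2 - 6*h - 4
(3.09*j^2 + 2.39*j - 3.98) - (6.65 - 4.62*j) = 3.09*j^2 + 7.01*j - 10.63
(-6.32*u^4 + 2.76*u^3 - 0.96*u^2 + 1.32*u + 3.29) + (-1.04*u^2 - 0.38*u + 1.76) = -6.32*u^4 + 2.76*u^3 - 2.0*u^2 + 0.94*u + 5.05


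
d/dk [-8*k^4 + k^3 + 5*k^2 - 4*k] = -32*k^3 + 3*k^2 + 10*k - 4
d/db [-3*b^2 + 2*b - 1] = 2 - 6*b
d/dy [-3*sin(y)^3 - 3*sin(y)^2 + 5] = -3*(3*sin(y) + 2)*sin(y)*cos(y)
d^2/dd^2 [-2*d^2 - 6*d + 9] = -4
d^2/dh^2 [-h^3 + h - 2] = -6*h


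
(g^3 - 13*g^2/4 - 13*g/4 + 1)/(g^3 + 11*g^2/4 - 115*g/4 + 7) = (g + 1)/(g + 7)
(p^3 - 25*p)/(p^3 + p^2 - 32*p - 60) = p*(p - 5)/(p^2 - 4*p - 12)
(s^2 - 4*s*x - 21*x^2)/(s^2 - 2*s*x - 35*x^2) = (s + 3*x)/(s + 5*x)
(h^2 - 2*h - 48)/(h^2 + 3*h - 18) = (h - 8)/(h - 3)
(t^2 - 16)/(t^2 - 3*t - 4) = (t + 4)/(t + 1)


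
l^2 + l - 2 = (l - 1)*(l + 2)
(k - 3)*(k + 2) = k^2 - k - 6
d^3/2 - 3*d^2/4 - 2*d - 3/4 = (d/2 + 1/2)*(d - 3)*(d + 1/2)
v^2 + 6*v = v*(v + 6)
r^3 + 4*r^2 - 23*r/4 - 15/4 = (r - 3/2)*(r + 1/2)*(r + 5)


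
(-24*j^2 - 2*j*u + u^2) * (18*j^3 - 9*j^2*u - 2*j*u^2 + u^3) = -432*j^5 + 180*j^4*u + 84*j^3*u^2 - 29*j^2*u^3 - 4*j*u^4 + u^5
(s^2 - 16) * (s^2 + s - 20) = s^4 + s^3 - 36*s^2 - 16*s + 320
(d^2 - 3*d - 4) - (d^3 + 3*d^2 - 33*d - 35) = -d^3 - 2*d^2 + 30*d + 31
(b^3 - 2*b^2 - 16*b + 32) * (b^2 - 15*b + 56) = b^5 - 17*b^4 + 70*b^3 + 160*b^2 - 1376*b + 1792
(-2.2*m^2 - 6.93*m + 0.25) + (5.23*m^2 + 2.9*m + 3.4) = 3.03*m^2 - 4.03*m + 3.65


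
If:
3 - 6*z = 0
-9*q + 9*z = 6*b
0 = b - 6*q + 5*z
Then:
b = 1/10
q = 13/30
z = 1/2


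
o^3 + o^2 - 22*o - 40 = (o - 5)*(o + 2)*(o + 4)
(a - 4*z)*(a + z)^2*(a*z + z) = a^4*z - 2*a^3*z^2 + a^3*z - 7*a^2*z^3 - 2*a^2*z^2 - 4*a*z^4 - 7*a*z^3 - 4*z^4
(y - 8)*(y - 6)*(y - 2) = y^3 - 16*y^2 + 76*y - 96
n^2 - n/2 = n*(n - 1/2)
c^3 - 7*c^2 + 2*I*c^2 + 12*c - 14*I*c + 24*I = (c - 4)*(c - 3)*(c + 2*I)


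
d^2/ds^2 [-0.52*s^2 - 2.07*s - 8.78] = -1.04000000000000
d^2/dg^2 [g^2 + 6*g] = 2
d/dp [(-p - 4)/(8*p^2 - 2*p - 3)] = (8*p^2 + 64*p - 5)/(64*p^4 - 32*p^3 - 44*p^2 + 12*p + 9)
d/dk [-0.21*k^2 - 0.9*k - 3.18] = -0.42*k - 0.9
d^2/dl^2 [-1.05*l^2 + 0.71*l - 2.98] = -2.10000000000000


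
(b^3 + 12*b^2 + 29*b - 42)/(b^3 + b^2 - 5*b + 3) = (b^2 + 13*b + 42)/(b^2 + 2*b - 3)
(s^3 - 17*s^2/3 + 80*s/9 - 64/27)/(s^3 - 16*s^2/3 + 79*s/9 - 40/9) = (9*s^2 - 27*s + 8)/(3*(3*s^2 - 8*s + 5))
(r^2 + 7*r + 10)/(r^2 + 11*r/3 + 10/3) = 3*(r + 5)/(3*r + 5)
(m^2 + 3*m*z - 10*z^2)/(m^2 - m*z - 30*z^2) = (-m + 2*z)/(-m + 6*z)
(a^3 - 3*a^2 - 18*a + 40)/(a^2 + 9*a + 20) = (a^2 - 7*a + 10)/(a + 5)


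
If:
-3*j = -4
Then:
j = 4/3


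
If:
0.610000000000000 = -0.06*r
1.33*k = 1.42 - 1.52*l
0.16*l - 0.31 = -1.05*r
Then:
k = -77.40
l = 68.66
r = -10.17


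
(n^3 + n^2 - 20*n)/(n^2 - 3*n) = (n^2 + n - 20)/(n - 3)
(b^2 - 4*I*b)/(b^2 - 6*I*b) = (b - 4*I)/(b - 6*I)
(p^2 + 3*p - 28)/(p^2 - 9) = (p^2 + 3*p - 28)/(p^2 - 9)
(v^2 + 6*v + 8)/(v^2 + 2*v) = (v + 4)/v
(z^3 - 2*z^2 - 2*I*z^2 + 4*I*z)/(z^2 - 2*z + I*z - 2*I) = z*(z - 2*I)/(z + I)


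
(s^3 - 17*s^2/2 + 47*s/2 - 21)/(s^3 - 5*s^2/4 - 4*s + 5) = 2*(2*s^2 - 13*s + 21)/(4*s^2 + 3*s - 10)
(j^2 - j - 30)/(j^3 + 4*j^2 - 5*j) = (j - 6)/(j*(j - 1))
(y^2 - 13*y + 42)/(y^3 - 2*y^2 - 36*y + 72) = (y - 7)/(y^2 + 4*y - 12)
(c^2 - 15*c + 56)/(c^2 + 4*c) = (c^2 - 15*c + 56)/(c*(c + 4))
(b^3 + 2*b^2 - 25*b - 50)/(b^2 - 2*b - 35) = (b^2 - 3*b - 10)/(b - 7)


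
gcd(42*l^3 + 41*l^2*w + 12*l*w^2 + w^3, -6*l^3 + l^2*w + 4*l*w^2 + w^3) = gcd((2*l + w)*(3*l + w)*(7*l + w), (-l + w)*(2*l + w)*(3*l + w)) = 6*l^2 + 5*l*w + w^2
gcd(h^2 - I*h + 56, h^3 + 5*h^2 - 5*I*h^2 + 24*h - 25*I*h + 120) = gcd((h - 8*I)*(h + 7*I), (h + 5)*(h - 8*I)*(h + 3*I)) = h - 8*I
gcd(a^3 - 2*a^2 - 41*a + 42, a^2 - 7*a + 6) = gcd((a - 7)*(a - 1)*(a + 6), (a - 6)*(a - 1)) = a - 1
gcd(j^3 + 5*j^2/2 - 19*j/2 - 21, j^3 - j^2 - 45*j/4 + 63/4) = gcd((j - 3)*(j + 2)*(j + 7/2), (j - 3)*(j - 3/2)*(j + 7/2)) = j^2 + j/2 - 21/2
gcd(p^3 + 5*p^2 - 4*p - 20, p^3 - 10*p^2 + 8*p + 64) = p + 2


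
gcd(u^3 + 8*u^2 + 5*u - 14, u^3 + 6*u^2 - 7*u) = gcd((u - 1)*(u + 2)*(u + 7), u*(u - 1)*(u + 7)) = u^2 + 6*u - 7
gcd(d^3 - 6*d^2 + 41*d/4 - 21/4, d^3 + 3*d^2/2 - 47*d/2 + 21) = d^2 - 9*d/2 + 7/2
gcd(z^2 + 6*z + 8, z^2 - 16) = z + 4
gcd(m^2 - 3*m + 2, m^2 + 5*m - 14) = m - 2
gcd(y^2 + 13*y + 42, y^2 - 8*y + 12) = 1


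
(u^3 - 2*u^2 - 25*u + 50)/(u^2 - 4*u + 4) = (u^2 - 25)/(u - 2)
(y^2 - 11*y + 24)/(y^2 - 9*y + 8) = (y - 3)/(y - 1)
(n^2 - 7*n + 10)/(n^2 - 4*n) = (n^2 - 7*n + 10)/(n*(n - 4))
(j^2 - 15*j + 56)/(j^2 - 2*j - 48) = (j - 7)/(j + 6)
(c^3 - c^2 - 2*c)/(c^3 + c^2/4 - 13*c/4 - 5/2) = 4*c/(4*c + 5)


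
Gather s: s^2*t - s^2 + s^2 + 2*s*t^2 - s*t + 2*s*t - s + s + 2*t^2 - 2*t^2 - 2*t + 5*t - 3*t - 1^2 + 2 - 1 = s^2*t + s*(2*t^2 + t)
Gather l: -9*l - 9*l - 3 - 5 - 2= -18*l - 10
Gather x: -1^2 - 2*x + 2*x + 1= 0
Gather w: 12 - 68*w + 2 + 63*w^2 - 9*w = 63*w^2 - 77*w + 14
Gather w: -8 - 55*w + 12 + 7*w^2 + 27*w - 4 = 7*w^2 - 28*w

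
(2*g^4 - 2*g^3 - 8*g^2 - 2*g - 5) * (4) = 8*g^4 - 8*g^3 - 32*g^2 - 8*g - 20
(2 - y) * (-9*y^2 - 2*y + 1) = 9*y^3 - 16*y^2 - 5*y + 2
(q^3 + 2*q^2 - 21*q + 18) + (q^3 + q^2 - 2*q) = 2*q^3 + 3*q^2 - 23*q + 18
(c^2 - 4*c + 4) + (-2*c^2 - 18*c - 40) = -c^2 - 22*c - 36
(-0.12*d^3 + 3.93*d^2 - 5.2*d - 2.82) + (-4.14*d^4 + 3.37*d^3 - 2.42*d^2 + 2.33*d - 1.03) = -4.14*d^4 + 3.25*d^3 + 1.51*d^2 - 2.87*d - 3.85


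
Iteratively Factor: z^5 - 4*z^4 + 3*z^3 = (z)*(z^4 - 4*z^3 + 3*z^2) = z*(z - 3)*(z^3 - z^2) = z^2*(z - 3)*(z^2 - z) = z^2*(z - 3)*(z - 1)*(z)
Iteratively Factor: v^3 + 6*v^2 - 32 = (v + 4)*(v^2 + 2*v - 8) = (v + 4)^2*(v - 2)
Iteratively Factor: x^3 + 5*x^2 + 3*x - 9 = (x + 3)*(x^2 + 2*x - 3) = (x + 3)^2*(x - 1)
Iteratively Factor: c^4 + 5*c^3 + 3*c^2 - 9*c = (c - 1)*(c^3 + 6*c^2 + 9*c) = (c - 1)*(c + 3)*(c^2 + 3*c) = (c - 1)*(c + 3)^2*(c)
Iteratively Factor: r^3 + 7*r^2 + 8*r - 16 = (r + 4)*(r^2 + 3*r - 4) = (r - 1)*(r + 4)*(r + 4)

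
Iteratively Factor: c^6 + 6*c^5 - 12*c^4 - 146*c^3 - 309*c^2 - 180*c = (c + 3)*(c^5 + 3*c^4 - 21*c^3 - 83*c^2 - 60*c) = c*(c + 3)*(c^4 + 3*c^3 - 21*c^2 - 83*c - 60) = c*(c + 3)^2*(c^3 - 21*c - 20) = c*(c + 3)^2*(c + 4)*(c^2 - 4*c - 5) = c*(c + 1)*(c + 3)^2*(c + 4)*(c - 5)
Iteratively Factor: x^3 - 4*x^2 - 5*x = (x - 5)*(x^2 + x) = x*(x - 5)*(x + 1)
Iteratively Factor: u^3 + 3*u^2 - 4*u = (u - 1)*(u^2 + 4*u) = u*(u - 1)*(u + 4)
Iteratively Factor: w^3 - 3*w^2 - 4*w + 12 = (w + 2)*(w^2 - 5*w + 6) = (w - 3)*(w + 2)*(w - 2)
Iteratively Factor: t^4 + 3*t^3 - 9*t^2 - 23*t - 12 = (t - 3)*(t^3 + 6*t^2 + 9*t + 4) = (t - 3)*(t + 4)*(t^2 + 2*t + 1) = (t - 3)*(t + 1)*(t + 4)*(t + 1)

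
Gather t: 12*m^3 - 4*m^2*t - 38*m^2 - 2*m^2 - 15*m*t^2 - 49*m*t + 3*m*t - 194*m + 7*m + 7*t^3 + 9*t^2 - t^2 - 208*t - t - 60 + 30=12*m^3 - 40*m^2 - 187*m + 7*t^3 + t^2*(8 - 15*m) + t*(-4*m^2 - 46*m - 209) - 30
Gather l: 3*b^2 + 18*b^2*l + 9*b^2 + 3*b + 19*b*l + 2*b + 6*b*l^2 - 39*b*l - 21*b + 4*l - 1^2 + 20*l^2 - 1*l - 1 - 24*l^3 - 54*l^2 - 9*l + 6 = 12*b^2 - 16*b - 24*l^3 + l^2*(6*b - 34) + l*(18*b^2 - 20*b - 6) + 4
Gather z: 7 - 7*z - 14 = -7*z - 7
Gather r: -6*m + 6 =6 - 6*m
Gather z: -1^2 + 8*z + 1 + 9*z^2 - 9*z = 9*z^2 - z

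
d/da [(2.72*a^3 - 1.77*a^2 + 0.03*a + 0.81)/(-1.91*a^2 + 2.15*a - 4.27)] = (-5.1952*a^4 + 11.696*a^3 - 38.5914*a^2 + 18.21*a - 1.8696)/(3.6481*a^4 - 8.213*a^3 + 20.9339*a^2 - 18.361*a + 18.2329)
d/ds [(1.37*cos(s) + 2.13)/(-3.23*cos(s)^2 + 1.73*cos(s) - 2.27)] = (-4.4251*cos(s)^2 - 13.7598*cos(s) + 6.7948)*sin(s)/(10.4329*cos(s)^4 - 11.1758*cos(s)^3 + 17.6571*cos(s)^2 - 7.8542*cos(s) + 5.1529)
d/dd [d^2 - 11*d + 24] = 2*d - 11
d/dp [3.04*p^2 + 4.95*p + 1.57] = 6.08*p + 4.95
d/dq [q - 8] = 1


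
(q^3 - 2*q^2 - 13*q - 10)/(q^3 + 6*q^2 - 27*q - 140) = (q^2 + 3*q + 2)/(q^2 + 11*q + 28)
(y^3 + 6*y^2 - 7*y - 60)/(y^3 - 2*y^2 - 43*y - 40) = (y^2 + y - 12)/(y^2 - 7*y - 8)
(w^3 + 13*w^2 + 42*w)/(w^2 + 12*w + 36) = w*(w + 7)/(w + 6)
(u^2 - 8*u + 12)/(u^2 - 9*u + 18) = (u - 2)/(u - 3)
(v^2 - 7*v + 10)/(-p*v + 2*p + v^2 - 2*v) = (5 - v)/(p - v)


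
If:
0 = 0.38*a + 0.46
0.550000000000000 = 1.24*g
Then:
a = -1.21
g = 0.44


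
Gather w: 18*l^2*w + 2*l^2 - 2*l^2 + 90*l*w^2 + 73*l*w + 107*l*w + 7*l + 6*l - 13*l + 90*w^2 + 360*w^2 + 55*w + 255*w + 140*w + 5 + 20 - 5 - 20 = w^2*(90*l + 450) + w*(18*l^2 + 180*l + 450)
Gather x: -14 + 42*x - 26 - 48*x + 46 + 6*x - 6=0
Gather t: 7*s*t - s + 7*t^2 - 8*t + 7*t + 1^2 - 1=-s + 7*t^2 + t*(7*s - 1)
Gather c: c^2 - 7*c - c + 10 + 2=c^2 - 8*c + 12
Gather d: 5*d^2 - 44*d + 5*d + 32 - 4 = 5*d^2 - 39*d + 28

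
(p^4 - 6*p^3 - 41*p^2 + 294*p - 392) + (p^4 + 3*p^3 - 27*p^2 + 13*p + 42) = 2*p^4 - 3*p^3 - 68*p^2 + 307*p - 350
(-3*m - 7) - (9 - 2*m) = -m - 16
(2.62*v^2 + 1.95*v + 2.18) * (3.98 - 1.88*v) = -4.9256*v^3 + 6.7616*v^2 + 3.6626*v + 8.6764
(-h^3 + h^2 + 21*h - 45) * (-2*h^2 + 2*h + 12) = 2*h^5 - 4*h^4 - 52*h^3 + 144*h^2 + 162*h - 540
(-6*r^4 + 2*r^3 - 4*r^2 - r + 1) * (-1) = 6*r^4 - 2*r^3 + 4*r^2 + r - 1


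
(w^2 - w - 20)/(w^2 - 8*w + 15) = (w + 4)/(w - 3)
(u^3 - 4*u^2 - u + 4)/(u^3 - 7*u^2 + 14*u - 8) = (u + 1)/(u - 2)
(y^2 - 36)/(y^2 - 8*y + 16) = (y^2 - 36)/(y^2 - 8*y + 16)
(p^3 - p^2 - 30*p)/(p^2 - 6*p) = p + 5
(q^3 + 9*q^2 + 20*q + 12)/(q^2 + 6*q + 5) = (q^2 + 8*q + 12)/(q + 5)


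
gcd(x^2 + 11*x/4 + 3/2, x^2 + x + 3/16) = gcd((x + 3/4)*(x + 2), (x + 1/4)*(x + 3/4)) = x + 3/4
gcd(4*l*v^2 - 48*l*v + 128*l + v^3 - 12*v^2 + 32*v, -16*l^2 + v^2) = 4*l + v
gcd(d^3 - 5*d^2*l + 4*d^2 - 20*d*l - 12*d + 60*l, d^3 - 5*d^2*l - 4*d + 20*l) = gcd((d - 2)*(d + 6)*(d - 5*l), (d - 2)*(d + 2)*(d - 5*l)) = d^2 - 5*d*l - 2*d + 10*l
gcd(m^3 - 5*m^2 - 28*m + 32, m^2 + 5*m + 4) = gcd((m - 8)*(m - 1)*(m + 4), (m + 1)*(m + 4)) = m + 4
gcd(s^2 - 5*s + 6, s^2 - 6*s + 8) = s - 2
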